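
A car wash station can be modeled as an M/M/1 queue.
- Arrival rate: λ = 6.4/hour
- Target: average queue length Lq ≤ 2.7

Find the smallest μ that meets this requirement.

For M/M/1: Lq = λ²/(μ(μ-λ))
Need Lq ≤ 2.7, i.e. μ(μ-λ) ≥ λ²/2.7
μ² - 6.4μ - 40.96/2.7 ≥ 0  →  μ² - 6.4μ - 15.17037 ≥ 0
Quadratic formula (positive root): μ = [λ + √(λ² + 4×15.17037)]/2
Discriminant: 40.96 + 4×15.17037 = 101.6415, √101.6415 = 10.0817
μ ≥ (6.4 + 10.0817)/2 = 8.2409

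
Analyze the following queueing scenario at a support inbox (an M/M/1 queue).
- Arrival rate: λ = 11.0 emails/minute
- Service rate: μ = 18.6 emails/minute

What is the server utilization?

Server utilization: ρ = λ/μ
ρ = 11.0/18.6 = 0.5914
The server is busy 59.14% of the time.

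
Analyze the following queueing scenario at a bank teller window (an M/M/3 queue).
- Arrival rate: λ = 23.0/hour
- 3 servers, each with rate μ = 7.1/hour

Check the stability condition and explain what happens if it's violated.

Stability requires ρ = λ/(cμ) < 1
ρ = 23.0/(3 × 7.1) = 23.0/21.30 = 1.0798
Since 1.0798 ≥ 1, the system is UNSTABLE.
Need c > λ/μ = 23.0/7.1 = 3.24.
Minimum servers needed: c = 4.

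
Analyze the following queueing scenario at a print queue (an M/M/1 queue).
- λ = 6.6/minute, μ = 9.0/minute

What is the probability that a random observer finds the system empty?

ρ = λ/μ = 6.6/9.0 = 0.7333
P(0) = 1 - ρ = 1 - 0.7333 = 0.2667
The server is idle 26.67% of the time.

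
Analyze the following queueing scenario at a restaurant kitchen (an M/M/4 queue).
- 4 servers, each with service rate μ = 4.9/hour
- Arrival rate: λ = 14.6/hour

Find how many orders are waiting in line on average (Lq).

Traffic intensity: ρ = λ/(cμ) = 14.6/(4×4.9) = 0.7449
Since ρ = 0.7449 < 1, system is stable.
Offered load a = λ/μ = cρ = 14.6/4.9 = 2.9796
P₀ = [ Σₙ₌₀^3 aⁿ/n! + a^4/(4!(1-ρ)) ]⁻¹
Σ = a^0/0! + a^1/1! + a^2/2! + a^3/3! = 1.0000 + 2.9796 + 4.4390 + 4.4088 = 12.8274
a^4/(4!(1-ρ)) = 78.8183/(24 × 0.255102) = 12.8737
P₀ = 1/(12.8274 + 12.8737) = 0.03891
Lq = P₀·a^4·ρ / (4!(1-ρ)²) = 0.03891 × 78.8183 × 0.7449 / (24 × 0.06508) = 1.4626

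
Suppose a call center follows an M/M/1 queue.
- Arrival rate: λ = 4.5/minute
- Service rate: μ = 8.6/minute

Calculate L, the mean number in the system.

ρ = λ/μ = 4.5/8.6 = 0.5233
For M/M/1: L = λ/(μ-λ)
L = 4.5/(8.6-4.5) = 4.5/4.10
L = 1.0976 calls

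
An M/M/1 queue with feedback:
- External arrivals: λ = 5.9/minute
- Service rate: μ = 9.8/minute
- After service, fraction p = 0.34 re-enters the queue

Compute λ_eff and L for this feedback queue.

Effective arrival rate: λ_eff = λ/(1-p) = 5.9/(1-0.34) = 5.9/0.66 = 8.93939
ρ = λ_eff/μ = 8.93939/9.8 = 0.912183
L = ρ/(1-ρ) = 0.912183/(1-0.912183) = 10.3873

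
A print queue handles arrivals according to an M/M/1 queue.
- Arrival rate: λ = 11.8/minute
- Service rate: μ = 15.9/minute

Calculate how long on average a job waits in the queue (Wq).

First, compute utilization: ρ = λ/μ = 11.8/15.9 = 0.7421
For M/M/1: Wq = λ/(μ(μ-λ))
Wq = 11.8/(15.9 × (15.9-11.8))
Wq = 11.8/(15.9 × 4.10)
Wq = 0.1810 minutes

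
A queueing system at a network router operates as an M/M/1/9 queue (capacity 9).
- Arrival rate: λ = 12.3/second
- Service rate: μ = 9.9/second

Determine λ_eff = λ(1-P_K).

ρ = λ/μ = 12.3/9.9 = 1.242424
P₀ = (1-ρ)/(1-ρ^(K+1)) = (1-1.242424)/(1-1.242424^10) = -0.2424/-7.7639 = 0.03122
P_K = P₀×ρ^K = 0.031224 × 1.242424^9 = 0.031224 × 7.0539 = 0.2203
λ_eff = λ(1-P_K) = 12.3 × (1 - 0.22025) = 12.3 × 0.77975 = 9.5909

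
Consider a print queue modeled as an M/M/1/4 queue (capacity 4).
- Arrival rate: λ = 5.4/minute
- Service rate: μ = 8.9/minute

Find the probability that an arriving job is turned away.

ρ = λ/μ = 5.4/8.9 = 0.60674
P₀ = (1-ρ)/(1-ρ^(K+1)) = (1-0.60674)/(1-0.60674^5) = 0.3933/0.9178 = 0.4285
P_K = P₀×ρ^K = 0.42849 × 0.60674^4 = 0.42849 × 0.13552 = 0.05807
Blocking probability = 5.81%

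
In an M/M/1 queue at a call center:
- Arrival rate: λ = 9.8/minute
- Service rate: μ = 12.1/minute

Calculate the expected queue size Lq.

ρ = λ/μ = 9.8/12.1 = 0.8099
For M/M/1: Lq = λ²/(μ(μ-λ))
Lq = 96.04/(12.1 × 2.30)
Lq = 3.4510 calls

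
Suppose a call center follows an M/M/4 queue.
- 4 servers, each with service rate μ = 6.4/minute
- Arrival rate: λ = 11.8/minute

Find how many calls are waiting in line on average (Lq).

Traffic intensity: ρ = λ/(cμ) = 11.8/(4×6.4) = 0.4609
Since ρ = 0.4609 < 1, system is stable.
Offered load a = λ/μ = cρ = 11.8/6.4 = 1.8438
P₀ = [ Σₙ₌₀^3 aⁿ/n! + a^4/(4!(1-ρ)) ]⁻¹
Σ = a^0/0! + a^1/1! + a^2/2! + a^3/3! = 1.0000 + 1.8438 + 1.6997 + 1.0446 = 5.5881
a^4/(4!(1-ρ)) = 11.5560/(24 × 0.5391) = 0.8932
P₀ = 1/(5.5881 + 0.8932) = 0.1543
Lq = P₀·a^4·ρ / (4!(1-ρ)²) = 0.1543 × 11.5560 × 0.4609 / (24 × 0.2906) = 0.1178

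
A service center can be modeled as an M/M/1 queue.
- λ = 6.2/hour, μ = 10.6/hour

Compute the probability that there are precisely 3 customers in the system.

ρ = λ/μ = 6.2/10.6 = 0.5849
P(n) = (1-ρ)ρⁿ
P(3) = (1-0.5849) × 0.5849^3
P(3) = 0.4151 × 0.2001
P(3) = 0.08306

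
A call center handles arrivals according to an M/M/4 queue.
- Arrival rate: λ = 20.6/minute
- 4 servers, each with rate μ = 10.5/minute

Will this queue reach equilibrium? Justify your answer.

Stability requires ρ = λ/(cμ) < 1
ρ = 20.6/(4 × 10.5) = 20.6/42.00 = 0.4905
Since 0.4905 < 1, the system is STABLE.
The servers are busy 49.05% of the time.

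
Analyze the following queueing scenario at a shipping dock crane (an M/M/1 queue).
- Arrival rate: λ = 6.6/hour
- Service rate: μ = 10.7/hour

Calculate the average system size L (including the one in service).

ρ = λ/μ = 6.6/10.7 = 0.6168
For M/M/1: L = λ/(μ-λ)
L = 6.6/(10.7-6.6) = 6.6/4.10
L = 1.6098 containers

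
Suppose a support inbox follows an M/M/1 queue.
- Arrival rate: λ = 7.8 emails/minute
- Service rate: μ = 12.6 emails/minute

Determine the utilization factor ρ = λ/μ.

Server utilization: ρ = λ/μ
ρ = 7.8/12.6 = 0.6190
The server is busy 61.90% of the time.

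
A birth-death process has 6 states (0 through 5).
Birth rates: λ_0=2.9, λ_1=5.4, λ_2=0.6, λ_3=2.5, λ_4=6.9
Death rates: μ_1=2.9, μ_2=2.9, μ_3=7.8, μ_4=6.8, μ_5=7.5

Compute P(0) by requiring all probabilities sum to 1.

Ratios P(n)/P(0) = (λ₀···λₙ₋₁)/(μ₁···μₙ):
P(1)/P(0) = (2.9)/(2.9) = 1.0000
P(2)/P(0) = (2.9×5.4)/(2.9×2.9) = 1.8621
P(3)/P(0) = (2.9×5.4×0.6)/(2.9×2.9×7.8) = 0.1432
P(4)/P(0) = (2.9×5.4×0.6×2.5)/(2.9×2.9×7.8×6.8) = 0.05266
P(5)/P(0) = (2.9×5.4×0.6×2.5×6.9)/(2.9×2.9×7.8×6.8×7.5) = 0.04845

Normalization: ∑ P(n) = 1
P(0) × (1.0000 + 1.0000 + 1.8621 + 0.1432 + 0.05266 + 0.04845) = 1
P(0) × 4.1064 = 1
P(0) = 1/4.1064 = 0.2435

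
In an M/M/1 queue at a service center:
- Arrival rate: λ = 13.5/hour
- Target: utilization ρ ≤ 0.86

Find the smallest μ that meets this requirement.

ρ = λ/μ, so μ = λ/ρ
μ ≥ 13.5/0.86 = 15.6977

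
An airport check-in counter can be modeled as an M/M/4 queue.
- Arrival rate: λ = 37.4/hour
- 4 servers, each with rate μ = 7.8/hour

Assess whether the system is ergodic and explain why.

Stability requires ρ = λ/(cμ) < 1
ρ = 37.4/(4 × 7.8) = 37.4/31.20 = 1.1987
Since 1.1987 ≥ 1, the system is UNSTABLE.
Need c > λ/μ = 37.4/7.8 = 4.79.
Minimum servers needed: c = 5.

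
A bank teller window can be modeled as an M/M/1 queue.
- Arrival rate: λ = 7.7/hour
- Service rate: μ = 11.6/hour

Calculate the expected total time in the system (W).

First, compute utilization: ρ = λ/μ = 7.7/11.6 = 0.6638
For M/M/1: W = 1/(μ-λ)
W = 1/(11.6-7.7) = 1/3.90
W = 0.2564 hours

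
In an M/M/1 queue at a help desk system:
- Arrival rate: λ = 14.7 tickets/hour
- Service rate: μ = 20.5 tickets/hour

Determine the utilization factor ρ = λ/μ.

Server utilization: ρ = λ/μ
ρ = 14.7/20.5 = 0.7171
The server is busy 71.71% of the time.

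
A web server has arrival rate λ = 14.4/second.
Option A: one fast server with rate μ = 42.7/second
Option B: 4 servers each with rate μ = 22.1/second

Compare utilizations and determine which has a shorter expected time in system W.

Option A: single server μ = 42.7 (M/M/1)
  ρ_A = 14.4/42.7 = 0.3372
  W_A = 1/(μ-λ) = 1/(42.7-14.4) = 1/28.30 = 0.03534

Option B: 4 servers μ = 22.1 (M/M/4)
  ρ_B = λ/(cμ) = 14.4/(4×22.1) = 0.1629
  Offered load a = λ/μ = cρ = 14.4/22.1 = 0.6516
  P₀ = [ Σₙ₌₀^3 aⁿ/n! + a^4/(4!(1-ρ)) ]⁻¹
  Σ = a^0/0! + a^1/1! + a^2/2! + a^3/3! = 1.0000 + 0.6516 + 0.2123 + 0.04611 = 1.9100
  a^4/(4!(1-ρ)) = 0.18025/(24 × 0.83710) = 0.008972
  P₀ = 1/(1.9100 + 0.008972) = 0.5211
  Lq = P₀·a^4·ρ / (4!(1-ρ)²) = 0.52112 × 0.18025 × 0.16290 / (24 × 0.70074) = 0.0009098
  Wq_B = Lq/λ = 0.0009098/14.4 = 0.00006318
  W_B = Wq_B + 1/μ = 0.00006318 + 0.04525 = 0.04531

Since W_A = 0.03534 < W_B = 0.04531, Option A (single fast server) has the shorter time in system.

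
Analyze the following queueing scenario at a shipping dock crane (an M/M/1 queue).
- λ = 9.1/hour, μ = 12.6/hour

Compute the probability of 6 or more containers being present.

ρ = λ/μ = 9.1/12.6 = 0.7222
P(N ≥ n) = ρⁿ
P(N ≥ 6) = 0.7222^6
P(N ≥ 6) = 0.1419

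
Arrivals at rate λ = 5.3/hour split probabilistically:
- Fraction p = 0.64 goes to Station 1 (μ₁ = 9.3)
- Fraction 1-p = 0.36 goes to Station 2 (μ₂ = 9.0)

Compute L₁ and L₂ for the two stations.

Effective rates: λ₁ = 5.3×0.64 = 3.392, λ₂ = 5.3×0.36 = 1.908
Station 1: ρ₁ = 3.392/9.3 = 0.3647, L₁ = ρ₁/(1-ρ₁) = 0.3647/(1-0.3647) = 0.5741
Station 2: ρ₂ = 1.908/9.0 = 0.2120, L₂ = ρ₂/(1-ρ₂) = 0.2120/(1-0.2120) = 0.2690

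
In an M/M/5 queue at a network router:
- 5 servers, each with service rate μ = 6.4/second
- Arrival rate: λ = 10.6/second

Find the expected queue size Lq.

Traffic intensity: ρ = λ/(cμ) = 10.6/(5×6.4) = 0.3312
Since ρ = 0.3312 < 1, system is stable.
Offered load a = λ/μ = cρ = 10.6/6.4 = 1.6562
P₀ = [ Σₙ₌₀^4 aⁿ/n! + a^5/(5!(1-ρ)) ]⁻¹
Σ = a^0/0! + a^1/1! + a^2/2! + a^3/3! + a^4/4! = 1.0000 + 1.6562 + 1.3716 + 0.75723 + 0.31354 = 5.0986
a^5/(5!(1-ρ)) = 12.4632/(120 × 0.6687) = 0.1553
P₀ = 1/(5.0986 + 0.1553) = 0.1903
Lq = P₀·a^5·ρ / (5!(1-ρ)²) = 0.1903 × 12.4632 × 0.3312 / (120 × 0.4472) = 0.01464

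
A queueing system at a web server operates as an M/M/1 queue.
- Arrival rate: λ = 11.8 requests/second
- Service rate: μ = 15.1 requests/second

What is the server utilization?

Server utilization: ρ = λ/μ
ρ = 11.8/15.1 = 0.7815
The server is busy 78.15% of the time.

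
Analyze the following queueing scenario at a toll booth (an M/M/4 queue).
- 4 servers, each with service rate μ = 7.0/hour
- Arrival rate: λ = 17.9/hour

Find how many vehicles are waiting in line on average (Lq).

Traffic intensity: ρ = λ/(cμ) = 17.9/(4×7.0) = 0.6393
Since ρ = 0.6393 < 1, system is stable.
Offered load a = λ/μ = cρ = 17.9/7.0 = 2.5571
P₀ = [ Σₙ₌₀^3 aⁿ/n! + a^4/(4!(1-ρ)) ]⁻¹
Σ = a^0/0! + a^1/1! + a^2/2! + a^3/3! = 1.0000 + 2.5571 + 3.2695 + 2.7869 = 9.6135
a^4/(4!(1-ρ)) = 42.7583/(24 × 0.36071) = 4.9391
P₀ = 1/(9.6135 + 4.9391) = 0.06872
Lq = P₀·a^4·ρ / (4!(1-ρ)²) = 0.068716 × 42.7583 × 0.63929 / (24 × 0.13011) = 0.6015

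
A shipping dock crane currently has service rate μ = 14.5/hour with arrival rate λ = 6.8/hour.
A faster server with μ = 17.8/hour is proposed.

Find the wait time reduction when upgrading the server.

System 1: ρ₁ = 6.8/14.5 = 0.4690, W₁ = 1/(14.5-6.8) = 0.12987
System 2: ρ₂ = 6.8/17.8 = 0.3820, W₂ = 1/(17.8-6.8) = 0.090909
Improvement: (W₁-W₂)/W₁ = (0.12987-0.090909)/0.12987 = 30.00%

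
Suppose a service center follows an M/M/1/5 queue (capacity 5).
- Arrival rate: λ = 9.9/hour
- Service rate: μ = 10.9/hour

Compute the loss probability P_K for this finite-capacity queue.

ρ = λ/μ = 9.9/10.9 = 0.90826
P₀ = (1-ρ)/(1-ρ^(K+1)) = (1-0.90826)/(1-0.90826^6) = 0.09174/0.4386 = 0.2092
P_K = P₀×ρ^K = 0.2092 × 0.90826^5 = 0.2092 × 0.6181 = 0.1293
Blocking probability = 12.93%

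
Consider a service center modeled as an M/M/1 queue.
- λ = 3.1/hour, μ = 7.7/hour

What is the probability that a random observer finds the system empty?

ρ = λ/μ = 3.1/7.7 = 0.4026
P(0) = 1 - ρ = 1 - 0.4026 = 0.5974
The server is idle 59.74% of the time.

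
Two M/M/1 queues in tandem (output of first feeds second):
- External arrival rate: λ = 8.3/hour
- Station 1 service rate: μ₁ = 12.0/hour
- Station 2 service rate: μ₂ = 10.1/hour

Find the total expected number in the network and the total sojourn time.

By Jackson's theorem, each station behaves as independent M/M/1.
Station 1: ρ₁ = 8.3/12.0 = 0.6917, L₁ = ρ₁/(1-ρ₁) = λ/(μ₁-λ) = 8.3/3.70 = 2.24324
Station 2: ρ₂ = 8.3/10.1 = 0.8218, L₂ = ρ₂/(1-ρ₂) = λ/(μ₂-λ) = 8.3/1.80 = 4.61111
Total: L = L₁ + L₂ = 2.24324 + 4.61111 = 6.8544
W = L/λ = 6.8544/8.3 = 0.8258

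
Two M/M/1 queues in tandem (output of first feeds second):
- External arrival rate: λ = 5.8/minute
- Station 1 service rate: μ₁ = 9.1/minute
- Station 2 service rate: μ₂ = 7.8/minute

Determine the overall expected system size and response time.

By Jackson's theorem, each station behaves as independent M/M/1.
Station 1: ρ₁ = 5.8/9.1 = 0.6374, L₁ = ρ₁/(1-ρ₁) = λ/(μ₁-λ) = 5.8/3.30 = 1.7576
Station 2: ρ₂ = 5.8/7.8 = 0.7436, L₂ = ρ₂/(1-ρ₂) = λ/(μ₂-λ) = 5.8/2.00 = 2.9000
Total: L = L₁ + L₂ = 1.7576 + 2.9000 = 4.6576
W = L/λ = 4.6576/5.8 = 0.8030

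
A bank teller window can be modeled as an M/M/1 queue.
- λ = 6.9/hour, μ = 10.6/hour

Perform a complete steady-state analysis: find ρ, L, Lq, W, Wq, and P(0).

Step 1: ρ = λ/μ = 6.9/10.6 = 0.6509
Step 2: L = λ/(μ-λ) = 6.9/3.70 = 1.8649
Step 3: Lq = λ²/(μ(μ-λ)) = 47.61/(10.6×3.70) = 1.2139
Step 4: W = 1/(μ-λ) = 1/3.70 = 0.27027
Step 5: Wq = λ/(μ(μ-λ)) = 6.9/(10.6×3.70) = 0.1759
Step 6: P(0) = 1-ρ = 0.3491
Verify: L = λW = 6.9×0.27027 = 1.8649 ✔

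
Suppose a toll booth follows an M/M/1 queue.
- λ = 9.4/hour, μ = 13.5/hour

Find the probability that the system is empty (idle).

ρ = λ/μ = 9.4/13.5 = 0.6963
P(0) = 1 - ρ = 1 - 0.6963 = 0.3037
The server is idle 30.37% of the time.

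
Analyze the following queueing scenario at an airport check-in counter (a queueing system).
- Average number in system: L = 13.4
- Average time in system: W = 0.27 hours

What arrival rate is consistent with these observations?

Little's Law: L = λW, so λ = L/W
λ = 13.4/0.27 = 49.6296 passengers/hour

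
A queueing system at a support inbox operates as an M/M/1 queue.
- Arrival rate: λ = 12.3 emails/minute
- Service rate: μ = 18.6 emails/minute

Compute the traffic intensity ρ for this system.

Server utilization: ρ = λ/μ
ρ = 12.3/18.6 = 0.6613
The server is busy 66.13% of the time.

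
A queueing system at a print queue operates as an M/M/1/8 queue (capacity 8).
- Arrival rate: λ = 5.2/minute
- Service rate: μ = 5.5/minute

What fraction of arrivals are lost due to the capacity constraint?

ρ = λ/μ = 5.2/5.5 = 0.945455
P₀ = (1-ρ)/(1-ρ^(K+1)) = (1-0.945455)/(1-0.945455^9) = 0.05454/0.3964 = 0.1376
P_K = P₀×ρ^K = 0.1376 × 0.945455^8 = 0.1376 × 0.6385 = 0.08786
Blocking probability = 8.79%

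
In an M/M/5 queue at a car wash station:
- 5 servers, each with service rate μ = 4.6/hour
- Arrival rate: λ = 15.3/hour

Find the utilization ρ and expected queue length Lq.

Traffic intensity: ρ = λ/(cμ) = 15.3/(5×4.6) = 0.6652
Since ρ = 0.6652 < 1, system is stable.
Offered load a = λ/μ = cρ = 15.3/4.6 = 3.3261
P₀ = [ Σₙ₌₀^4 aⁿ/n! + a^5/(5!(1-ρ)) ]⁻¹
Σ = a^0/0! + a^1/1! + a^2/2! + a^3/3! + a^4/4! = 1.0000 + 3.3261 + 5.5314 + 6.1327 + 5.0994 = 21.0896
a^5/(5!(1-ρ)) = 407.0690/(120 × 0.33478) = 10.1327
P₀ = 1/(21.0896 + 10.1327) = 0.03203
Lq = P₀·a^5·ρ / (5!(1-ρ)²) = 0.0320284 × 407.0690 × 0.665217 / (120 × 0.112079) = 0.6449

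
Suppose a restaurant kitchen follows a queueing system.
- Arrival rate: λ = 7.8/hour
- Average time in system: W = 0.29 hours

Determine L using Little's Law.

Little's Law: L = λW
L = 7.8 × 0.29 = 2.2620 orders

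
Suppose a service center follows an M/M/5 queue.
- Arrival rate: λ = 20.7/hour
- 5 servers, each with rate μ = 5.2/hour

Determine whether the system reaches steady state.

Stability requires ρ = λ/(cμ) < 1
ρ = 20.7/(5 × 5.2) = 20.7/26.00 = 0.7962
Since 0.7962 < 1, the system is STABLE.
The servers are busy 79.62% of the time.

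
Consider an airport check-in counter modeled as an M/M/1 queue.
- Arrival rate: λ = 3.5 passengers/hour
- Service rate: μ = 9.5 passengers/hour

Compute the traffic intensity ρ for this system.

Server utilization: ρ = λ/μ
ρ = 3.5/9.5 = 0.3684
The server is busy 36.84% of the time.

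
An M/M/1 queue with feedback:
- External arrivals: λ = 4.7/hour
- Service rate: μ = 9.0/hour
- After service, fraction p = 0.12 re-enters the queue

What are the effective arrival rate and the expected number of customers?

Effective arrival rate: λ_eff = λ/(1-p) = 4.7/(1-0.12) = 4.7/0.88 = 5.3409
ρ = λ_eff/μ = 5.3409/9.0 = 0.59343
L = ρ/(1-ρ) = 0.59343/(1-0.59343) = 1.4596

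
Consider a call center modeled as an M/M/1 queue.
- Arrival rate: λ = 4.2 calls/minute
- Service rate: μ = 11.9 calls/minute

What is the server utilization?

Server utilization: ρ = λ/μ
ρ = 4.2/11.9 = 0.3529
The server is busy 35.29% of the time.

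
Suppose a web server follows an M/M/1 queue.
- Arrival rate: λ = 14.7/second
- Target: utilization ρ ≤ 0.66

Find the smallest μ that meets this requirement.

ρ = λ/μ, so μ = λ/ρ
μ ≥ 14.7/0.66 = 22.2727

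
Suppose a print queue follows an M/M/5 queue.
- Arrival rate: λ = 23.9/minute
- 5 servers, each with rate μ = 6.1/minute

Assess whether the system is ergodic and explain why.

Stability requires ρ = λ/(cμ) < 1
ρ = 23.9/(5 × 6.1) = 23.9/30.50 = 0.7836
Since 0.7836 < 1, the system is STABLE.
The servers are busy 78.36% of the time.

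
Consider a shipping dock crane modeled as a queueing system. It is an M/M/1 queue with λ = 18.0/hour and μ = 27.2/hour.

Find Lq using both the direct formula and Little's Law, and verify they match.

Method 1 (direct): Lq = λ²/(μ(μ-λ)) = 324.00/(27.2 × 9.20) = 1.2948

Method 2 (Little's Law):
W = 1/(μ-λ) = 1/9.20 = 0.108696
Wq = W - 1/μ = 0.108696 - 0.0367647 = 0.071931
Lq = λWq = 18.0 × 0.071931 = 1.2948 ✔ (matches Method 1)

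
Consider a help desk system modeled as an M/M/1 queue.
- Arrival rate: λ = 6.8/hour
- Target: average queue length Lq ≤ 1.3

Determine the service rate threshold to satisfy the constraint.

For M/M/1: Lq = λ²/(μ(μ-λ))
Need Lq ≤ 1.3, i.e. μ(μ-λ) ≥ λ²/1.3
μ² - 6.8μ - 46.24/1.3 ≥ 0  →  μ² - 6.8μ - 35.56923 ≥ 0
Quadratic formula (positive root): μ = [λ + √(λ² + 4×35.56923)]/2
Discriminant: 46.24 + 4×35.56923 = 188.5169, √188.5169 = 13.7301
μ ≥ (6.8 + 13.7301)/2 = 10.2651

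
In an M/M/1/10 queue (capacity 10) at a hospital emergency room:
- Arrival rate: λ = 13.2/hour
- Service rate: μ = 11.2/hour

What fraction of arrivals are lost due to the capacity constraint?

ρ = λ/μ = 13.2/11.2 = 1.17857
P₀ = (1-ρ)/(1-ρ^(K+1)) = (1-1.17857)/(1-1.17857^11) = -0.17857/-5.0941 = 0.03505
P_K = P₀×ρ^K = 0.035054 × 1.17857^10 = 0.035054 × 5.1708 = 0.1813
Blocking probability = 18.13%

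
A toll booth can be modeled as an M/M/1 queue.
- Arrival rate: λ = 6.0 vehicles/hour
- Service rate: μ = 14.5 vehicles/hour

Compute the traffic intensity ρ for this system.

Server utilization: ρ = λ/μ
ρ = 6.0/14.5 = 0.4138
The server is busy 41.38% of the time.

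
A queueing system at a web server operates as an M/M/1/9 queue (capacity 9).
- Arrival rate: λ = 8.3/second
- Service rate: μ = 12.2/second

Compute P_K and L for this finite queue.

ρ = λ/μ = 8.3/12.2 = 0.68033
P₀ = (1-ρ)/(1-ρ^(K+1)) = (1-0.68033)/(1-0.68033^10) = 0.3197/0.9788 = 0.3266
P_K = P₀×ρ^K = 0.3266 × 0.68033^9 = 0.3266 × 0.03122 = 0.01020
Blocking probability P_9 = 0.01020 (1.02%)
L = ρ[1 - (K+1)ρ^K + Kρ^(K+1)] / [(1-ρ)(1-ρ^(K+1))]
L = 0.68033 × (1 - 10×0.03122 + 9×0.02124) / ((1 - 0.68033) × (1 - 0.02124)) = 1.9112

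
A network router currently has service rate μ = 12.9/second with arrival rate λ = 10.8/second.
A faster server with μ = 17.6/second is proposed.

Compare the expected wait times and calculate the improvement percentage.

System 1: ρ₁ = 10.8/12.9 = 0.8372, W₁ = 1/(12.9-10.8) = 0.47619
System 2: ρ₂ = 10.8/17.6 = 0.6136, W₂ = 1/(17.6-10.8) = 0.14706
Improvement: (W₁-W₂)/W₁ = (0.47619-0.14706)/0.47619 = 69.12%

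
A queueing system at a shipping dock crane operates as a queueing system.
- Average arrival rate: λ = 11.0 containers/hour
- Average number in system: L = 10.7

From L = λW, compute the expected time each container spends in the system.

Little's Law: L = λW, so W = L/λ
W = 10.7/11.0 = 0.9727 hours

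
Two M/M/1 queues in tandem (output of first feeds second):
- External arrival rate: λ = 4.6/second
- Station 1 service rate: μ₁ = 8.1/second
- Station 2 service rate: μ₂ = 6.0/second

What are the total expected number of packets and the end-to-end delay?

By Jackson's theorem, each station behaves as independent M/M/1.
Station 1: ρ₁ = 4.6/8.1 = 0.5679, L₁ = ρ₁/(1-ρ₁) = λ/(μ₁-λ) = 4.6/3.50 = 1.3143
Station 2: ρ₂ = 4.6/6.0 = 0.7667, L₂ = ρ₂/(1-ρ₂) = λ/(μ₂-λ) = 4.6/1.40 = 3.2857
Total: L = L₁ + L₂ = 1.3143 + 3.2857 = 4.6000
W = L/λ = 4.6000/4.6 = 1.0000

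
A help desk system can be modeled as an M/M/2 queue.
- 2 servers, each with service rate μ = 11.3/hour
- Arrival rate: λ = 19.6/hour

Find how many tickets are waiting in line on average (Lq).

Traffic intensity: ρ = λ/(cμ) = 19.6/(2×11.3) = 0.8673
Since ρ = 0.8673 < 1, system is stable.
Offered load a = λ/μ = cρ = 19.6/11.3 = 1.7345
P₀ = [ Σₙ₌₀^1 aⁿ/n! + a^2/(2!(1-ρ)) ]⁻¹
Σ = a^0/0! + a^1/1! = 1.0000 + 1.7345 = 2.7345
a^2/(2!(1-ρ)) = 3.00854/(2 × 0.132743) = 11.3322
P₀ = 1/(2.7345 + 11.3322) = 0.07109
Lq = P₀·a^2·ρ / (2!(1-ρ)²) = 0.0710900 × 3.00854 × 0.867257 / (2 × 0.0176208) = 5.2633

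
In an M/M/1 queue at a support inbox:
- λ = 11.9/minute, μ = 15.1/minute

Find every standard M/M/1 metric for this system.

Step 1: ρ = λ/μ = 11.9/15.1 = 0.7881
Step 2: L = λ/(μ-λ) = 11.9/3.20 = 3.7188
Step 3: Lq = λ²/(μ(μ-λ)) = 141.61/(15.1×3.20) = 2.9307
Step 4: W = 1/(μ-λ) = 1/3.20 = 0.3125
Step 5: Wq = λ/(μ(μ-λ)) = 11.9/(15.1×3.20) = 0.2463
Step 6: P(0) = 1-ρ = 0.2119
Verify: L = λW = 11.9×0.3125 = 3.7188 ✔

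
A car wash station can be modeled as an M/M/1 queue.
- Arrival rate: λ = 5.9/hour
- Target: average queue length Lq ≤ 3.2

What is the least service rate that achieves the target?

For M/M/1: Lq = λ²/(μ(μ-λ))
Need Lq ≤ 3.2, i.e. μ(μ-λ) ≥ λ²/3.2
μ² - 5.9μ - 34.81/3.2 ≥ 0  →  μ² - 5.9μ - 10.87813 ≥ 0
Quadratic formula (positive root): μ = [λ + √(λ² + 4×10.87813)]/2
Discriminant: 34.81 + 4×10.87813 = 78.3225, √78.3225 = 8.8500
μ ≥ (5.9 + 8.8500)/2 = 7.3750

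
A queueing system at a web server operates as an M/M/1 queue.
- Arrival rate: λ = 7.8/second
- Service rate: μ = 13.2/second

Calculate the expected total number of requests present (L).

ρ = λ/μ = 7.8/13.2 = 0.5909
For M/M/1: L = λ/(μ-λ)
L = 7.8/(13.2-7.8) = 7.8/5.40
L = 1.4444 requests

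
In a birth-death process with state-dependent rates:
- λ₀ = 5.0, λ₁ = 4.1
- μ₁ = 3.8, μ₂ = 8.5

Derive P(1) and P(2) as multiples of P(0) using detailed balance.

Balance equations:
State 0: λ₀P₀ = μ₁P₁ → P₁ = (λ₀/μ₁)P₀ = (5.0/3.8)P₀ = 1.3158P₀
State 1: P₂ = (λ₀λ₁)/(μ₁μ₂)P₀ = (5.0×4.1)/(3.8×8.5)P₀ = 0.6347P₀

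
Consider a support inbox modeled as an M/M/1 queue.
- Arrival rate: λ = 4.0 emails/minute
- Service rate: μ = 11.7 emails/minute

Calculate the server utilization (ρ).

Server utilization: ρ = λ/μ
ρ = 4.0/11.7 = 0.3419
The server is busy 34.19% of the time.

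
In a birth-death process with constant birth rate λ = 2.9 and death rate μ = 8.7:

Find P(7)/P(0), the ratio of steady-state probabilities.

For constant rates: P(n)/P(0) = (λ/μ)^n
P(7)/P(0) = (2.9/8.7)^7 = 0.33333^7 = 0.0004572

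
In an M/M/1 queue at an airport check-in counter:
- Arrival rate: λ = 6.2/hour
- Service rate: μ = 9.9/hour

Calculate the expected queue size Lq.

ρ = λ/μ = 6.2/9.9 = 0.6263
For M/M/1: Lq = λ²/(μ(μ-λ))
Lq = 38.44/(9.9 × 3.70)
Lq = 1.0494 passengers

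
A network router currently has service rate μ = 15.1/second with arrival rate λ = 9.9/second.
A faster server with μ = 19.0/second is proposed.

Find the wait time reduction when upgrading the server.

System 1: ρ₁ = 9.9/15.1 = 0.6556, W₁ = 1/(15.1-9.9) = 0.19231
System 2: ρ₂ = 9.9/19.0 = 0.5211, W₂ = 1/(19.0-9.9) = 0.10989
Improvement: (W₁-W₂)/W₁ = (0.19231-0.10989)/0.19231 = 42.86%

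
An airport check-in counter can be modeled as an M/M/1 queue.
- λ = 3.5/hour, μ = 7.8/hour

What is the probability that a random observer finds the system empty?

ρ = λ/μ = 3.5/7.8 = 0.4487
P(0) = 1 - ρ = 1 - 0.4487 = 0.5513
The server is idle 55.13% of the time.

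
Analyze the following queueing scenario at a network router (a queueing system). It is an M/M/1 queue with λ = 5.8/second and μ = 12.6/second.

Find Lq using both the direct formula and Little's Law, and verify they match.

Method 1 (direct): Lq = λ²/(μ(μ-λ)) = 33.64/(12.6 × 6.80) = 0.3926

Method 2 (Little's Law):
W = 1/(μ-λ) = 1/6.80 = 0.14706
Wq = W - 1/μ = 0.14706 - 0.079365 = 0.06769
Lq = λWq = 5.8 × 0.06769 = 0.3926 ✔ (matches Method 1)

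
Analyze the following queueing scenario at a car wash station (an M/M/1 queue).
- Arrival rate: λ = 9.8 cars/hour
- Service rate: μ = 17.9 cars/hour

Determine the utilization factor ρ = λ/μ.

Server utilization: ρ = λ/μ
ρ = 9.8/17.9 = 0.5475
The server is busy 54.75% of the time.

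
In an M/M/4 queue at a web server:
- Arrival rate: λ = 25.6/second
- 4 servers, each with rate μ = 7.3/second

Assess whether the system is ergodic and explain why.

Stability requires ρ = λ/(cμ) < 1
ρ = 25.6/(4 × 7.3) = 25.6/29.20 = 0.8767
Since 0.8767 < 1, the system is STABLE.
The servers are busy 87.67% of the time.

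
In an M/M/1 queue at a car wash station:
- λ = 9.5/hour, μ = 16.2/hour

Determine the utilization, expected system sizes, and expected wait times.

Step 1: ρ = λ/μ = 9.5/16.2 = 0.5864
Step 2: L = λ/(μ-λ) = 9.5/6.70 = 1.4179
Step 3: Lq = λ²/(μ(μ-λ)) = 90.25/(16.2×6.70) = 0.8315
Step 4: W = 1/(μ-λ) = 1/6.70 = 0.14925
Step 5: Wq = λ/(μ(μ-λ)) = 9.5/(16.2×6.70) = 0.08753
Step 6: P(0) = 1-ρ = 0.4136
Verify: L = λW = 9.5×0.14925 = 1.4179 ✔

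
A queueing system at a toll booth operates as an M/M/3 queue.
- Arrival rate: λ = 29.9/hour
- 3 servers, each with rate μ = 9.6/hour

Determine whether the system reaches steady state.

Stability requires ρ = λ/(cμ) < 1
ρ = 29.9/(3 × 9.6) = 29.9/28.80 = 1.0382
Since 1.0382 ≥ 1, the system is UNSTABLE.
Need c > λ/μ = 29.9/9.6 = 3.11.
Minimum servers needed: c = 4.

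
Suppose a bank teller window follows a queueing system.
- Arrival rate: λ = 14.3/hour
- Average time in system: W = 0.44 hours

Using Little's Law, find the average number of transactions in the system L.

Little's Law: L = λW
L = 14.3 × 0.44 = 6.2920 transactions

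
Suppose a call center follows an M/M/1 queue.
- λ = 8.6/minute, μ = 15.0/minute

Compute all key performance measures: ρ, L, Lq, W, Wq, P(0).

Step 1: ρ = λ/μ = 8.6/15.0 = 0.5733
Step 2: L = λ/(μ-λ) = 8.6/6.40 = 1.3437
Step 3: Lq = λ²/(μ(μ-λ)) = 73.96/(15.0×6.40) = 0.7704
Step 4: W = 1/(μ-λ) = 1/6.40 = 0.1562
Step 5: Wq = λ/(μ(μ-λ)) = 8.6/(15.0×6.40) = 0.08958
Step 6: P(0) = 1-ρ = 0.4267
Verify: L = λW = 8.6×0.1562 = 1.3437 ✔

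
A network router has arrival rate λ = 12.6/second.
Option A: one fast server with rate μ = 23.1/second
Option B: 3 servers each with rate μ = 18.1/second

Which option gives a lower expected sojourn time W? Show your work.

Option A: single server μ = 23.1 (M/M/1)
  ρ_A = 12.6/23.1 = 0.5455
  W_A = 1/(μ-λ) = 1/(23.1-12.6) = 1/10.50 = 0.09524

Option B: 3 servers μ = 18.1 (M/M/3)
  ρ_B = λ/(cμ) = 12.6/(3×18.1) = 0.2320
  Offered load a = λ/μ = cρ = 12.6/18.1 = 0.6961
  P₀ = [ Σₙ₌₀^2 aⁿ/n! + a^3/(3!(1-ρ)) ]⁻¹
  Σ = a^0/0! + a^1/1! + a^2/2! = 1.0000 + 0.6961 + 0.2423 = 1.9384
  a^3/(3!(1-ρ)) = 0.33735/(6 × 0.76796) = 0.07321
  P₀ = 1/(1.9384 + 0.07321) = 0.4971
  Lq = P₀·a^3·ρ / (3!(1-ρ)²) = 0.49711 × 0.33735 × 0.23204 / (6 × 0.58976) = 0.01100
  Wq_B = Lq/λ = 0.010997/12.6 = 0.0008728
  W_B = Wq_B + 1/μ = 0.0008728 + 0.05525 = 0.05612

Since W_B = 0.05612 < W_A = 0.09524, Option B (multiple servers) has the shorter time in system.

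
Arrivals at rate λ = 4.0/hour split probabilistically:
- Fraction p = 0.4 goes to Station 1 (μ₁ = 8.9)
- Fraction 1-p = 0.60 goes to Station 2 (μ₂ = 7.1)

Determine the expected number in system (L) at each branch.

Effective rates: λ₁ = 4.0×0.4 = 1.6, λ₂ = 4.0×0.60 = 2.4
Station 1: ρ₁ = 1.6/8.9 = 0.1798, L₁ = ρ₁/(1-ρ₁) = 0.1798/(1-0.1798) = 0.2192
Station 2: ρ₂ = 2.4/7.1 = 0.3380, L₂ = ρ₂/(1-ρ₂) = 0.3380/(1-0.3380) = 0.5106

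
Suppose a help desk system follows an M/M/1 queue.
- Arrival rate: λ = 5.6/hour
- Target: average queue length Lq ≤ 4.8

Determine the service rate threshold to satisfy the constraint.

For M/M/1: Lq = λ²/(μ(μ-λ))
Need Lq ≤ 4.8, i.e. μ(μ-λ) ≥ λ²/4.8
μ² - 5.6μ - 31.36/4.8 ≥ 0  →  μ² - 5.6μ - 6.53333 ≥ 0
Quadratic formula (positive root): μ = [λ + √(λ² + 4×6.53333)]/2
Discriminant: 31.36 + 4×6.53333 = 57.4933, √57.4933 = 7.5824
μ ≥ (5.6 + 7.5824)/2 = 6.5912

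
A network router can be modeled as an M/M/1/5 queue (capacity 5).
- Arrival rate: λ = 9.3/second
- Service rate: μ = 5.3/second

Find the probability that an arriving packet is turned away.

ρ = λ/μ = 9.3/5.3 = 1.7547
P₀ = (1-ρ)/(1-ρ^(K+1)) = (1-1.7547)/(1-1.7547^6) = -0.7547/-28.1889 = 0.02677
P_K = P₀×ρ^K = 0.026773 × 1.7547^5 = 0.026773 × 16.6347 = 0.4454
Blocking probability = 44.54%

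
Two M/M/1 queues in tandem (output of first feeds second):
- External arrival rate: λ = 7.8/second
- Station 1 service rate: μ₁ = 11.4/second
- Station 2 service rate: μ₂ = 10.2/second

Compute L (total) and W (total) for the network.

By Jackson's theorem, each station behaves as independent M/M/1.
Station 1: ρ₁ = 7.8/11.4 = 0.6842, L₁ = ρ₁/(1-ρ₁) = λ/(μ₁-λ) = 7.8/3.60 = 2.1667
Station 2: ρ₂ = 7.8/10.2 = 0.7647, L₂ = ρ₂/(1-ρ₂) = λ/(μ₂-λ) = 7.8/2.40 = 3.2500
Total: L = L₁ + L₂ = 2.1667 + 3.2500 = 5.4167
W = L/λ = 5.4167/7.8 = 0.6944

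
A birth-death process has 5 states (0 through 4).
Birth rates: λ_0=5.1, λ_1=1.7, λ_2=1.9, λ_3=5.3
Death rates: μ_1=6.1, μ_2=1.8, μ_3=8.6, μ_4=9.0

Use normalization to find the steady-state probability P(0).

Ratios P(n)/P(0) = (λ₀···λₙ₋₁)/(μ₁···μₙ):
P(1)/P(0) = (5.1)/(6.1) = 0.8361
P(2)/P(0) = (5.1×1.7)/(6.1×1.8) = 0.7896
P(3)/P(0) = (5.1×1.7×1.9)/(6.1×1.8×8.6) = 0.1745
P(4)/P(0) = (5.1×1.7×1.9×5.3)/(6.1×1.8×8.6×9.0) = 0.1027

Normalization: ∑ P(n) = 1
P(0) × (1.0000 + 0.8361 + 0.7896 + 0.1745 + 0.1027) = 1
P(0) × 2.9029 = 1
P(0) = 1/2.9029 = 0.3445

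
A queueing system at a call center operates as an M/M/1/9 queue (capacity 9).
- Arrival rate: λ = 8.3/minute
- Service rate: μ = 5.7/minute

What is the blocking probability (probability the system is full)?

ρ = λ/μ = 8.3/5.7 = 1.45614
P₀ = (1-ρ)/(1-ρ^(K+1)) = (1-1.45614)/(1-1.45614^10) = -0.4561/-41.8579 = 0.01090
P_K = P₀×ρ^K = 0.010897 × 1.45614^9 = 0.010897 × 29.4326 = 0.3207
Blocking probability = 32.07%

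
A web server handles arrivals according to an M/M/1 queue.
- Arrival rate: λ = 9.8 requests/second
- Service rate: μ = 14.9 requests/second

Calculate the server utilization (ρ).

Server utilization: ρ = λ/μ
ρ = 9.8/14.9 = 0.6577
The server is busy 65.77% of the time.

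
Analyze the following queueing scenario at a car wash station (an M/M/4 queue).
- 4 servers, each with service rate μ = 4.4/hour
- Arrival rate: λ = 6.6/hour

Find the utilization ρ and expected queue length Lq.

Traffic intensity: ρ = λ/(cμ) = 6.6/(4×4.4) = 0.3750
Since ρ = 0.3750 < 1, system is stable.
Offered load a = λ/μ = cρ = 6.6/4.4 = 1.5000
P₀ = [ Σₙ₌₀^3 aⁿ/n! + a^4/(4!(1-ρ)) ]⁻¹
Σ = a^0/0! + a^1/1! + a^2/2! + a^3/3! = 1.0000 + 1.5000 + 1.1250 + 0.5625 = 4.1875
a^4/(4!(1-ρ)) = 5.0625/(24 × 0.6250) = 0.3375
P₀ = 1/(4.1875 + 0.3375) = 0.2210
Lq = P₀·a^4·ρ / (4!(1-ρ)²) = 0.22099 × 5.0625 × 0.37500 / (24 × 0.39062) = 0.04475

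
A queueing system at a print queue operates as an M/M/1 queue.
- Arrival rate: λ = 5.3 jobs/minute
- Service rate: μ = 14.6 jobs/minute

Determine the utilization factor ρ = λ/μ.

Server utilization: ρ = λ/μ
ρ = 5.3/14.6 = 0.3630
The server is busy 36.30% of the time.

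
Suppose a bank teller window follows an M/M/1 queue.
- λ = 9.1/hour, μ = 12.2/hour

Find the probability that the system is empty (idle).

ρ = λ/μ = 9.1/12.2 = 0.7459
P(0) = 1 - ρ = 1 - 0.7459 = 0.2541
The server is idle 25.41% of the time.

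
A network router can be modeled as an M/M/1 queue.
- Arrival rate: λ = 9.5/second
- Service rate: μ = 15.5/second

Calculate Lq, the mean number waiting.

ρ = λ/μ = 9.5/15.5 = 0.6129
For M/M/1: Lq = λ²/(μ(μ-λ))
Lq = 90.25/(15.5 × 6.00)
Lq = 0.9704 packets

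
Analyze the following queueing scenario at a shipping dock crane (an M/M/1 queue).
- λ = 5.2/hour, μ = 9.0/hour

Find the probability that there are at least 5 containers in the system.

ρ = λ/μ = 5.2/9.0 = 0.57778
P(N ≥ n) = ρⁿ
P(N ≥ 5) = 0.57778^5
P(N ≥ 5) = 0.06439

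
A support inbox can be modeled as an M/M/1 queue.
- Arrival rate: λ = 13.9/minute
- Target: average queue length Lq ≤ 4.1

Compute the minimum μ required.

For M/M/1: Lq = λ²/(μ(μ-λ))
Need Lq ≤ 4.1, i.e. μ(μ-λ) ≥ λ²/4.1
μ² - 13.9μ - 193.21/4.1 ≥ 0  →  μ² - 13.9μ - 47.1244 ≥ 0
Quadratic formula (positive root): μ = [λ + √(λ² + 4×47.1244)]/2
Discriminant: 193.21 + 4×47.1244 = 381.7076, √381.7076 = 19.5373
μ ≥ (13.9 + 19.5373)/2 = 16.7187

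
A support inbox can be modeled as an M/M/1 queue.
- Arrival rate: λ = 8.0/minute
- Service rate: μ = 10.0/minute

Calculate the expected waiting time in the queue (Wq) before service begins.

First, compute utilization: ρ = λ/μ = 8.0/10.0 = 0.8000
For M/M/1: Wq = λ/(μ(μ-λ))
Wq = 8.0/(10.0 × (10.0-8.0))
Wq = 8.0/(10.0 × 2.00)
Wq = 0.4000 minutes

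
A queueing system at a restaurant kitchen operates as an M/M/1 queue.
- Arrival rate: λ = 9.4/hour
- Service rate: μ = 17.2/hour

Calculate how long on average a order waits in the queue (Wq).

First, compute utilization: ρ = λ/μ = 9.4/17.2 = 0.5465
For M/M/1: Wq = λ/(μ(μ-λ))
Wq = 9.4/(17.2 × (17.2-9.4))
Wq = 9.4/(17.2 × 7.80)
Wq = 0.07007 hours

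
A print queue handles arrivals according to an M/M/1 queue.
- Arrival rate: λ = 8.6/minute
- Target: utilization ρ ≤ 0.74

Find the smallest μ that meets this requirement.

ρ = λ/μ, so μ = λ/ρ
μ ≥ 8.6/0.74 = 11.6216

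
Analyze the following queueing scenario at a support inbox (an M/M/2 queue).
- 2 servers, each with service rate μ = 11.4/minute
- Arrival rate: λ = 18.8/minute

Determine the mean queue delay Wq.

Traffic intensity: ρ = λ/(cμ) = 18.8/(2×11.4) = 0.8246
Since ρ = 0.8246 < 1, system is stable.
Offered load a = λ/μ = cρ = 18.8/11.4 = 1.6491
P₀ = [ Σₙ₌₀^1 aⁿ/n! + a^2/(2!(1-ρ)) ]⁻¹
Σ = a^0/0! + a^1/1! = 1.0000 + 1.6491 = 2.6491
a^2/(2!(1-ρ)) = 2.71961/(2 × 0.175439) = 7.7509
P₀ = 1/(2.6491 + 7.7509) = 0.09615
Lq = P₀·a^2·ρ / (2!(1-ρ)²) = 0.096154 × 2.7196 × 0.82456 / (2 × 0.030779) = 3.5028
Wq = Lq/λ = 3.5028/18.8 = 0.1863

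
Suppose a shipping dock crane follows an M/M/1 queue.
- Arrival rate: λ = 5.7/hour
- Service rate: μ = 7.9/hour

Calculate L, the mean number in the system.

ρ = λ/μ = 5.7/7.9 = 0.7215
For M/M/1: L = λ/(μ-λ)
L = 5.7/(7.9-5.7) = 5.7/2.20
L = 2.5909 containers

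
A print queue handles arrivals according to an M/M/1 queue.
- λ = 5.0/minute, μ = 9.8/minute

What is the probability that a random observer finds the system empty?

ρ = λ/μ = 5.0/9.8 = 0.5102
P(0) = 1 - ρ = 1 - 0.5102 = 0.4898
The server is idle 48.98% of the time.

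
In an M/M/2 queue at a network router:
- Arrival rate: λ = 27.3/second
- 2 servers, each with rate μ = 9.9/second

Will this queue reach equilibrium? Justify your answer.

Stability requires ρ = λ/(cμ) < 1
ρ = 27.3/(2 × 9.9) = 27.3/19.80 = 1.3788
Since 1.3788 ≥ 1, the system is UNSTABLE.
Need c > λ/μ = 27.3/9.9 = 2.76.
Minimum servers needed: c = 3.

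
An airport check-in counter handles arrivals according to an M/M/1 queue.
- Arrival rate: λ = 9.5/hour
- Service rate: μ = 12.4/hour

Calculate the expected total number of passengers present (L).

ρ = λ/μ = 9.5/12.4 = 0.7661
For M/M/1: L = λ/(μ-λ)
L = 9.5/(12.4-9.5) = 9.5/2.90
L = 3.2759 passengers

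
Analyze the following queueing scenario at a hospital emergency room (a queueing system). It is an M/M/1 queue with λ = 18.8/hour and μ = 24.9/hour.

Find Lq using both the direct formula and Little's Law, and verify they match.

Method 1 (direct): Lq = λ²/(μ(μ-λ)) = 353.44/(24.9 × 6.10) = 2.3269

Method 2 (Little's Law):
W = 1/(μ-λ) = 1/6.10 = 0.16393
Wq = W - 1/μ = 0.16393 - 0.040161 = 0.12377
Lq = λWq = 18.8 × 0.12377 = 2.3269 ✔ (matches Method 1)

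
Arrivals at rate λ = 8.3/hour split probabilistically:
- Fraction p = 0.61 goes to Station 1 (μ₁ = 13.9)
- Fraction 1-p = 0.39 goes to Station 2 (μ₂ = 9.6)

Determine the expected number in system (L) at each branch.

Effective rates: λ₁ = 8.3×0.61 = 5.063, λ₂ = 8.3×0.39 = 3.237
Station 1: ρ₁ = 5.063/13.9 = 0.36424, L₁ = ρ₁/(1-ρ₁) = 0.36424/(1-0.36424) = 0.5729
Station 2: ρ₂ = 3.237/9.6 = 0.33719, L₂ = ρ₂/(1-ρ₂) = 0.33719/(1-0.33719) = 0.5087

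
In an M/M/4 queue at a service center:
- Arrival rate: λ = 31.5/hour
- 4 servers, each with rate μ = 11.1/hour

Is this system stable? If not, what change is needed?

Stability requires ρ = λ/(cμ) < 1
ρ = 31.5/(4 × 11.1) = 31.5/44.40 = 0.7095
Since 0.7095 < 1, the system is STABLE.
The servers are busy 70.95% of the time.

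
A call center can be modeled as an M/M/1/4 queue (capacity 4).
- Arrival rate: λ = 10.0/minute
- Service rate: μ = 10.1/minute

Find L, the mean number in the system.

ρ = λ/μ = 10.0/10.1 = 0.9901
P₀ = (1-ρ)/(1-ρ^(K+1)) = (1-0.9901)/(1-0.9901^5) = 0.009900/0.04853 = 0.2040
P_K = P₀×ρ^K = 0.2040 × 0.9901^4 = 0.2040 × 0.9610 = 0.1960
L = ρ[1 - (K+1)ρ^K + Kρ^(K+1)] / [(1-ρ)(1-ρ^(K+1))]
L = 0.9901 × (1 - 5×0.960984188 + 4×0.951470445) / ((1 - 0.9901) × (1 - 0.951470445)) = 1.9801 calls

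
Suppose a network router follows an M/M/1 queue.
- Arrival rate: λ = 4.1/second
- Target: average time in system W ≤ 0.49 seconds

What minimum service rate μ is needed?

For M/M/1: W = 1/(μ-λ)
Need W ≤ 0.49, so 1/(μ-λ) ≤ 0.49
μ - λ ≥ 1/0.49 = 2.0408
μ ≥ 4.1 + 2.0408 = 6.1408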